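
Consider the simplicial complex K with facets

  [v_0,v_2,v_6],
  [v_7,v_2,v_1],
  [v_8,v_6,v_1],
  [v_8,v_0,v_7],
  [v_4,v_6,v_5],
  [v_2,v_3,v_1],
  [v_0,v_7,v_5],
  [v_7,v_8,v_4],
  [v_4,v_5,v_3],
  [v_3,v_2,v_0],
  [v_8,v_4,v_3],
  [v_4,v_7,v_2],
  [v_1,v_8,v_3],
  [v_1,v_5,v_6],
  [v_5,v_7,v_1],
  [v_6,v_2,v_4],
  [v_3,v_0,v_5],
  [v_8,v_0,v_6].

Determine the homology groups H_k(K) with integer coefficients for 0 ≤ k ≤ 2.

H_0 ≅ Z,  H_1 ≅ Z^2,  H_2 ≅ Z.

K has 9 vertices, 27 edges, 18 triangles.
rank ∂_0 = 0, rank ∂_1 = 8 ⇒ b_0 = 9 − 0 − 8 = 1; all invariant factors of ∂_1 are 1 so no torsion. So H_0 ≅ Z.
rank ∂_1 = 8, rank ∂_2 = 17 ⇒ b_1 = 27 − 8 − 17 = 2; all invariant factors of ∂_2 are 1 so no torsion. So H_1 ≅ Z^2.
rank ∂_2 = 17, rank ∂_3 = 0 ⇒ b_2 = 18 − 17 − 0 = 1. So H_2 ≅ Z.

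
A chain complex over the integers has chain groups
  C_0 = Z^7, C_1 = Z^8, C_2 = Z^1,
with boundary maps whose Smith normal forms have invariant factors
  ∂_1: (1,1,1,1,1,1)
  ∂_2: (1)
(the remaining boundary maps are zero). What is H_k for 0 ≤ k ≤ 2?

H_0: b_0 = 7 − 0 − 6 = 1; torsion from ∂_1 factors > 1: none. So H_0 = Z.
H_1: b_1 = 8 − 6 − 1 = 1; torsion from ∂_2 factors > 1: none. So H_1 = Z.
H_2: b_2 = 1 − 1 − 0 = 0; torsion from ∂_3 factors > 1: none. So H_2 = 0.

H_0 = Z,  H_1 = Z,  H_2 = 0.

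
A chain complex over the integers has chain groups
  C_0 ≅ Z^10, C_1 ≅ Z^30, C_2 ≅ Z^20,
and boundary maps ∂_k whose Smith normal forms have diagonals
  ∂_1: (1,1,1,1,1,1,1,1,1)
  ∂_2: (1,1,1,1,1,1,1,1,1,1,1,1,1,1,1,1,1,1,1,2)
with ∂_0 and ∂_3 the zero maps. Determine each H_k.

H_0: b_0 = 10 − 0 − 9 = 1; torsion from ∂_1 factors > 1: none. So H_0 ≅ Z.
H_1: b_1 = 30 − 9 − 20 = 1; torsion from ∂_2 factors > 1: [2]. So H_1 ≅ Z ⊕ Z/2Z.
H_2: b_2 = 20 − 20 − 0 = 0; torsion from ∂_3 factors > 1: none. So H_2 ≅ 0.

H_0 ≅ Z,  H_1 ≅ Z ⊕ Z/2Z,  H_2 = 0.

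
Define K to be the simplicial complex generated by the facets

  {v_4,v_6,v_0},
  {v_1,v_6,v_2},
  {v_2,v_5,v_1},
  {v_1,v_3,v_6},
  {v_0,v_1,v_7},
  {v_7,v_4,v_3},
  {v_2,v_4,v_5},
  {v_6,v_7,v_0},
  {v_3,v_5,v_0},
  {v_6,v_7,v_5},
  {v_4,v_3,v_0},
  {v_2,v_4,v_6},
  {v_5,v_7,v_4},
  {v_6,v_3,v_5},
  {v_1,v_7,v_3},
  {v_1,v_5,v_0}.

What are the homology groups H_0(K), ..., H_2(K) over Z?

H_0 = Z,  H_1 = Z^2,  H_2 = Z.

We work with the vertex ordering v_0 < v_1 < v_2 < v_3 < v_4 < v_5 < v_6 < v_7. The simplices of K, each written with vertices in increasing order, are:

  0-simplices (8): [v_0], [v_1], [v_2], [v_3], [v_4], [v_5], [v_6], [v_7]
  1-simplices (24): (24 of them)
  2-simplices (16): (16 of them)

giving chain groups C_0 ≅ Z^8, C_1 ≅ Z^24, C_2 ≅ Z^16.

Boundary ∂_1: C_1 → C_0 maps an edge to its endpoints' difference, ∂[p,q] = q − p. For instance
  ∂[v_3,v_7] = [v_7] − [v_3].
As a 8×24 matrix over Z this has rank 7, with invariant factors (1,1,1,1,1,1,1).

∂_2: C_2 → C_1 sends each 2-simplex [p,q,r] to [q,r] − [p,r] + [p,q]. For instance
  ∂[v_1,v_3,v_7] = [v_3,v_7] − [v_1,v_7] + [v_1,v_3],
  ∂[v_0,v_1,v_7] = [v_1,v_7] − [v_0,v_7] + [v_0,v_1].
The 24×16 boundary matrix has rank 15 and Smith normal form diag(1,1,1,1,1,1,1,1,1,1,1,1,1,1,1).

From H_k ≅ ker(∂_k) / im(∂_{k+1}) we obtain:

  H_0: rank C_0 − rank ∂_1 = 8 − 7 = 1, and the invariant factors of ∂_1 are all 1, so H_0 = Z.
  H_1: rank ker ∂_1 − rank ∂_2 = (24 − 7) − 15 = 2, and the invariant factors of ∂_2 are all 1, so H_1 = Z^2.
  H_2: rank ker ∂_2 − rank ∂_3 = (16 − 15) − 0 = 1, and there is no ∂_3, so H_2 = Z.

(K is a triangulation of the torus T^2.)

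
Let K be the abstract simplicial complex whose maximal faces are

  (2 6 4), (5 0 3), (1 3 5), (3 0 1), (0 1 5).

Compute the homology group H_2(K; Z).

H_2 = Z.

We work with the vertex ordering 0 < 1 < 2 < 3 < 4 < 5 < 6. The simplices of K, each written with vertices in increasing order, are:

  0-simplices (7): [0], [1], [2], [3], [4], [5], [6]
  1-simplices (9): [0,1], [0,3], [0,5], [1,3], [1,5], [2,4], [2,6], [3,5], [4,6]
  2-simplices (5): [0,1,3], [0,1,5], [0,3,5], [1,3,5], [2,4,6]

giving chain groups C_0 ≅ Z^7, C_1 ≅ Z^9, C_2 ≅ Z^5.

The boundary map ∂_1: C_1 → C_0 sends each edge [p,q] (with p < q) to q − p. For instance
  ∂[4,6] = [6] − [4].
This gives a 7×9 integer matrix of rank 5; reducing to Smith normal form yields diagonal entries (1,1,1,1,1).

Boundary ∂_2: C_2 → C_1 sends each 2-simplex [p,q,r] to [q,r] − [p,r] + [p,q]. For instance
  ∂[1,3,5] = [3,5] − [1,5] + [1,3],
  ∂[2,4,6] = [4,6] − [2,6] + [2,4].
The 9×5 boundary matrix has rank 4 and Smith normal form diag(1,1,1,1).

Now H_k = ker ∂_k / im ∂_{k+1}, so:

  H_2: rank ker ∂_2 − rank ∂_3 = (5 − 4) − 0 = 1, and there is no ∂_3, so H_2 = Z.

(K is a triangulation of the disjoint union of the 2-simplex and the 2-sphere S^2.)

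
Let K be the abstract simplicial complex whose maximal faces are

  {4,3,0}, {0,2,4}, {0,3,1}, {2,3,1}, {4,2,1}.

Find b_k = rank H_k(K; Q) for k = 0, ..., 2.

b_0 = 1, b_1 = 1, b_2 = 0.

Take the total order 0 < 1 < 2 < 3 < 4 on the vertex set. Then K (dimension 2) consists of the simplices:

  0-simplices (5): [0], [1], [2], [3], [4]
  1-simplices (10): [0,1], [0,2], [0,3], [0,4], [1,2], [1,3], [1,4], [2,3], [2,4], [3,4]
  2-simplices (5): [0,1,3], [0,2,4], [0,3,4], [1,2,3], [1,2,4]

so the chain groups are C_0 ≅ Z^5, C_1 ≅ Z^10, C_2 ≅ Z^5.

∂_1: C_1 → C_0 maps an edge to its endpoints' difference, ∂[p,q] = q − p. For instance
  ∂[2,3] = [3] − [2].
The 5×10 boundary matrix has rank 4 and Smith normal form diag(1,1,1,1).

The boundary map ∂_2: C_2 → C_1 sends each 2-simplex [p,q,r] to [q,r] − [p,r] + [p,q]. For instance
  ∂[1,2,4] = [2,4] − [1,4] + [1,2],
  ∂[0,3,4] = [3,4] − [0,4] + [0,3].
This gives a 10×5 integer matrix of rank 5; reducing to Smith normal form yields diagonal entries (1,1,1,1,1).

Reading off H_k = ker ∂_k / im ∂_{k+1}:

  H_0: rank C_0 − rank ∂_1 = 5 − 4 = 1, and the invariant factors of ∂_1 are all 1, so H_0 ≅ Z.
  H_1: rank ker ∂_1 − rank ∂_2 = (10 − 4) − 5 = 1, and the invariant factors of ∂_2 are all 1, so H_1 ≅ Z.
  H_2: rank ker ∂_2 − rank ∂_3 = (5 − 5) − 0 = 0, and there is no ∂_3, so H_2 ≅ 0.

As a check, the Euler characteristic is 5 − 10 + 5 = 0, which agrees with 1 − 1 + 0 = 0.

Hence the Betti numbers are b_0 = 1, b_1 = 1, b_2 = 0.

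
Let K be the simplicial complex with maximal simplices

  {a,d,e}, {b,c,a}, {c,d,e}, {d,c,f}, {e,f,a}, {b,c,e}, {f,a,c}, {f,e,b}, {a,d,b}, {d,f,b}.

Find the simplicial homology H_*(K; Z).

H_0 ≅ Z,  H_1 ≅ Z/2,  H_2 = 0.

Take the total order a < b < c < d < e < f on the vertex set. Then K (dimension 2) consists of the simplices:

  0-simplices (6): a, b, c, d, e, f
  1-simplices (15): ab, ac, ad, ae, af, bc, bd, be, bf, cd, ce, cf, de, df, ef
  2-simplices (10): abc, abd, acf, ade, aef, bce, bdf, bef, cde, cdf

so the chain groups are C_0 ≅ Z^6, C_1 ≅ Z^15, C_2 ≅ Z^10.

∂_1: C_1 → C_0 sends each edge [p,q] (with p < q) to q − p.
As a 6×15 matrix over Z this has rank 5, with invariant factors (1,1,1,1,1).

∂_2: C_2 → C_1 sends each 2-simplex [p,q,r] to [q,r] − [p,r] + [p,q]. For instance
  ∂ade = de − ae + ad,
  ∂cde = de − ce + cd.
This gives a 15×10 integer matrix of rank 10; reducing to Smith normal form yields diagonal entries (1,1,1,1,1,1,1,1,1,2).

Now H_k = ker ∂_k / im ∂_{k+1}, so:

  H_0: rank C_0 − rank ∂_1 = 6 − 5 = 1, and the invariant factors of ∂_1 are all 1, so H_0 ≅ Z.
  H_1: rank ker ∂_1 − rank ∂_2 = (15 − 5) − 10 = 0, and ∂_2 has invariant factor 2 > 1, so H_1 ≅ Z/2.
  H_2: rank ker ∂_2 − rank ∂_3 = (10 − 10) − 0 = 0, and there is no ∂_3, so H_2 ≅ 0.

As a check, the Euler characteristic is 6 − 15 + 10 = 1, which agrees with 1 − 0 + 0 = 1.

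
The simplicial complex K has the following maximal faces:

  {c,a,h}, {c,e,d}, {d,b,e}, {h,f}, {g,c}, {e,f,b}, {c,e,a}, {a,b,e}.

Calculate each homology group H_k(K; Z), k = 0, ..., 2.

H_0 = Z,  H_1 = Z,  H_2 = 0.

Fix the vertex order a < b < c < d < e < f < g < h and write every simplex with vertices in increasing order. Then dim K = 2 and the simplices of K are:

  0-simplices (8): a, b, c, d, e, f, g, h
  1-simplices (14): ab, ac, ae, ah, bd, be, bf, cd, ce, cg, ch, de, ef, fh
  2-simplices (6): abe, ace, ach, bde, bef, cde

Hence C_0 ≅ Z^8, C_1 ≅ Z^14, C_2 ≅ Z^6.

Boundary ∂_1: C_1 → C_0 maps an edge to its endpoints' difference, ∂[p,q] = q − p. For instance
  ∂ef = f − e.
The 8×14 boundary matrix has rank 7 and Smith normal form diag(1,1,1,1,1,1,1).

Boundary ∂_2: C_2 → C_1 maps a triangle to the signed sum of its edges. For instance
  ∂cde = de − ce + cd,
  ∂abe = be − ae + ab.
The 14×6 boundary matrix has rank 6 and Smith normal form diag(1,1,1,1,1,1).

Computing H_k = (kernel of ∂_k) / (image of ∂_{k+1}):

  H_0: rank C_0 − rank ∂_1 = 8 − 7 = 1, and the invariant factors of ∂_1 are all 1, so H_0 ≅ Z.
  H_1: rank ker ∂_1 − rank ∂_2 = (14 − 7) − 6 = 1, and the invariant factors of ∂_2 are all 1, so H_1 ≅ Z.
  H_2: rank ker ∂_2 − rank ∂_3 = (6 − 6) − 0 = 0, and there is no ∂_3, so H_2 ≅ 0.

As a check, the Euler characteristic is 8 − 14 + 6 = 0, which agrees with 1 − 1 + 0 = 0.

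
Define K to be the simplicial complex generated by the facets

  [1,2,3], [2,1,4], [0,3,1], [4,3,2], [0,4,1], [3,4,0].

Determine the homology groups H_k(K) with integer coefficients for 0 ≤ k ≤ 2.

Take the total order 0 < 1 < 2 < 3 < 4 on the vertex set. Then K (dimension 2) consists of the simplices:

  0-simplices (5): [0], [1], [2], [3], [4]
  1-simplices (9): [0,1], [0,3], [0,4], [1,2], [1,3], [1,4], [2,3], [2,4], [3,4]
  2-simplices (6): [0,1,3], [0,1,4], [0,3,4], [1,2,3], [1,2,4], [2,3,4]

Hence C_0 ≅ Z^5, C_1 ≅ Z^9, C_2 ≅ Z^6.

Boundary ∂_1: C_1 → C_0 sends each edge [p,q] (with p < q) to q − p.
The 5×9 boundary matrix has rank 4 and Smith normal form diag(1,1,1,1).

Boundary ∂_2: C_2 → C_1 maps a triangle to the signed sum of its edges. For instance
  ∂[0,3,4] = [3,4] − [0,4] + [0,3],
  ∂[1,2,4] = [2,4] − [1,4] + [1,2].
The resulting 9×6 matrix has rank 5, and its Smith normal form has invariant factors (1,1,1,1,1).

Computing H_k = (kernel of ∂_k) / (image of ∂_{k+1}):

  H_0: rank C_0 − rank ∂_1 = 5 − 4 = 1, and the invariant factors of ∂_1 are all 1, so H_0 = Z.
  H_1: rank ker ∂_1 − rank ∂_2 = (9 − 4) − 5 = 0, and the invariant factors of ∂_2 are all 1, so H_1 = 0.
  H_2: rank ker ∂_2 − rank ∂_3 = (6 − 5) − 0 = 1, and there is no ∂_3, so H_2 = Z.

H_0 ≅ Z,  H_1 = 0,  H_2 ≅ Z.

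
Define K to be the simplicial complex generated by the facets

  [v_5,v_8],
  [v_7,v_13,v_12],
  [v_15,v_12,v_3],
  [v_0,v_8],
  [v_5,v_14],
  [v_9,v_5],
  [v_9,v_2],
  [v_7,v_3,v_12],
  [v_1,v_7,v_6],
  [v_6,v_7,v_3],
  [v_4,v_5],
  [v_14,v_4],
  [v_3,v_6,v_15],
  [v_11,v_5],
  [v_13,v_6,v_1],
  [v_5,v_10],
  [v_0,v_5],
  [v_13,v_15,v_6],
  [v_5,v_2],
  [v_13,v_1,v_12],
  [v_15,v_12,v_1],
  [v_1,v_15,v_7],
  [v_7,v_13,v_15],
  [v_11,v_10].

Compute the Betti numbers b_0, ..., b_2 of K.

b_0 = 2, b_1 = 4, b_2 = 0.

Take the total order v_0 < v_1 < v_2 < v_3 < v_4 < v_5 < v_6 < v_7 < v_8 < v_9 < v_10 < v_11 < v_12 < v_13 < v_14 < v_15 on the vertex set. Then K (dimension 2) consists of the simplices:

  0-simplices (16): [v_0], [v_1], [v_2], [v_3], [v_4], [v_5], [v_6], [v_7], [v_8], [v_9], [v_10], [v_11], [v_12], [v_13], [v_14], [v_15]
  1-simplices (30): (30 of them)
  2-simplices (12): (12 of them)

Hence C_0 ≅ Z^16, C_1 ≅ Z^30, C_2 ≅ Z^12.

The boundary map ∂_1: C_1 → C_0 is given by ∂[p,q] = [q] − [p].
As a 16×30 matrix over Z this has rank 14, with invariant factors (1,1,1,1,1,1,1,1,1,1,1,1,1,1).

∂_2: C_2 → C_1 sends each 2-simplex [p,q,r] to [q,r] − [p,r] + [p,q]. For instance
  ∂[v_3,v_6,v_7] = [v_6,v_7] − [v_3,v_7] + [v_3,v_6],
  ∂[v_3,v_7,v_12] = [v_7,v_12] − [v_3,v_12] + [v_3,v_7].
The 30×12 boundary matrix has rank 12 and Smith normal form diag(1,1,1,1,1,1,1,1,1,1,1,2).

Now H_k = ker ∂_k / im ∂_{k+1}, so:

  H_0: rank C_0 − rank ∂_1 = 16 − 14 = 2, and the invariant factors of ∂_1 are all 1, so H_0 ≅ Z^2.
  H_1: rank ker ∂_1 − rank ∂_2 = (30 − 14) − 12 = 4, and ∂_2 has invariant factor 2 > 1, so H_1 ≅ Z^4 ⊕ Z/2.
  H_2: rank ker ∂_2 − rank ∂_3 = (12 − 12) − 0 = 0, and there is no ∂_3, so H_2 ≅ 0.

Hence the Betti numbers are b_0 = 2, b_1 = 4, b_2 = 0.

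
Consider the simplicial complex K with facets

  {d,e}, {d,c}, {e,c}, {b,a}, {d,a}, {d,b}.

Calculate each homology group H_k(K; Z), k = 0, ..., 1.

H_0 = Z,  H_1 = Z^2.

Order the vertices as a < b < c < d < e. Listing each simplex with vertices in this order, K has dimension 1 with simplices:

  0-simplices (5): a, b, c, d, e
  1-simplices (6): ab, ad, bd, cd, ce, de

giving chain groups C_0 ≅ Z^5, C_1 ≅ Z^6.

∂_1: C_1 → C_0 maps an edge to its endpoints' difference, ∂[p,q] = q − p.
The 5×6 boundary matrix has rank 4 and Smith normal form diag(1,1,1,1).

From H_k ≅ ker(∂_k) / im(∂_{k+1}) we obtain:

  H_0: rank C_0 − rank ∂_1 = 5 − 4 = 1, and the invariant factors of ∂_1 are all 1, so H_0 ≅ Z.
  H_1: rank ker ∂_1 − rank ∂_2 = (6 − 4) − 0 = 2, and there is no ∂_2, so H_1 ≅ Z^2.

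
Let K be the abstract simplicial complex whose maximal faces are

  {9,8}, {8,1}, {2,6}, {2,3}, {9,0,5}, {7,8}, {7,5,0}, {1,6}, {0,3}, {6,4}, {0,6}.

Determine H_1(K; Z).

H_1 ≅ Z^3.

K has 10 vertices, 14 edges, 2 triangles.
rank ∂_1 = 9, rank ∂_2 = 2 ⇒ b_1 = 14 − 9 − 2 = 3; all invariant factors of ∂_2 are 1 so no torsion. So H_1 ≅ Z^3.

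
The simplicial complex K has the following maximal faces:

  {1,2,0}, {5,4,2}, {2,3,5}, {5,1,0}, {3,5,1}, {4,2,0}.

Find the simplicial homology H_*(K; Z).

Fix the vertex order 0 < 1 < 2 < 3 < 4 < 5 and write every simplex with vertices in increasing order. Then dim K = 2 and the simplices of K are:

  0-simplices (6): [0], [1], [2], [3], [4], [5]
  1-simplices (12): [0,1], [0,2], [0,4], [0,5], [1,2], [1,3], [1,5], [2,3], [2,4], [2,5], [3,5], [4,5]
  2-simplices (6): [0,1,2], [0,1,5], [0,2,4], [1,3,5], [2,3,5], [2,4,5]

so the chain groups are C_0 ≅ Z^6, C_1 ≅ Z^12, C_2 ≅ Z^6.

The boundary map ∂_1: C_1 → C_0 maps an edge to its endpoints' difference, ∂[p,q] = q − p. For instance
  ∂[2,5] = [5] − [2].
As a 6×12 matrix over Z this has rank 5, with invariant factors (1,1,1,1,1).

The boundary map ∂_2: C_2 → C_1 acts by ∂[p,q,r] = [q,r] − [p,r] + [p,q]. For instance
  ∂[2,3,5] = [3,5] − [2,5] + [2,3],
  ∂[0,1,5] = [1,5] − [0,5] + [0,1].
The resulting 12×6 matrix has rank 6, and its Smith normal form has invariant factors (1,1,1,1,1,1).

Reading off H_k = ker ∂_k / im ∂_{k+1}:

  H_0: rank C_0 − rank ∂_1 = 6 − 5 = 1, and the invariant factors of ∂_1 are all 1, so H_0 ≅ Z.
  H_1: rank ker ∂_1 − rank ∂_2 = (12 − 5) − 6 = 1, and the invariant factors of ∂_2 are all 1, so H_1 ≅ Z.
  H_2: rank ker ∂_2 − rank ∂_3 = (6 − 6) − 0 = 0, and there is no ∂_3, so H_2 ≅ 0.

H_0 = Z,  H_1 = Z,  H_2 = 0.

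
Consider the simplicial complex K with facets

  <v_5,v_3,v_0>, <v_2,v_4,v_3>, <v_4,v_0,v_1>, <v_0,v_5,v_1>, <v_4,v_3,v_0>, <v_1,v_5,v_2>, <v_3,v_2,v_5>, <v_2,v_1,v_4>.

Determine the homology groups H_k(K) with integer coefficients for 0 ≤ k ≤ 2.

We work with the vertex ordering v_0 < v_1 < v_2 < v_3 < v_4 < v_5. The simplices of K, each written with vertices in increasing order, are:

  0-simplices (6): [v_0], [v_1], [v_2], [v_3], [v_4], [v_5]
  1-simplices (12): [v_0,v_1], [v_0,v_3], [v_0,v_4], [v_0,v_5], [v_1,v_2], [v_1,v_4], [v_1,v_5], [v_2,v_3], [v_2,v_4], [v_2,v_5], [v_3,v_4], [v_3,v_5]
  2-simplices (8): [v_0,v_1,v_4], [v_0,v_1,v_5], [v_0,v_3,v_4], [v_0,v_3,v_5], [v_1,v_2,v_4], [v_1,v_2,v_5], [v_2,v_3,v_4], [v_2,v_3,v_5]

giving chain groups C_0 ≅ Z^6, C_1 ≅ Z^12, C_2 ≅ Z^8.

∂_1: C_1 → C_0 sends each edge [p,q] (with p < q) to q − p. For instance
  ∂[v_2,v_4] = [v_4] − [v_2].
The resulting 6×12 matrix has rank 5, and its Smith normal form has invariant factors (1,1,1,1,1).

Boundary ∂_2: C_2 → C_1 maps a triangle to the signed sum of its edges. For instance
  ∂[v_0,v_3,v_4] = [v_3,v_4] − [v_0,v_4] + [v_0,v_3],
  ∂[v_1,v_2,v_4] = [v_2,v_4] − [v_1,v_4] + [v_1,v_2].
The 12×8 boundary matrix has rank 7 and Smith normal form diag(1,1,1,1,1,1,1).

Computing H_k = (kernel of ∂_k) / (image of ∂_{k+1}):

  H_0: rank C_0 − rank ∂_1 = 6 − 5 = 1, and the invariant factors of ∂_1 are all 1, so H_0 ≅ Z.
  H_1: rank ker ∂_1 − rank ∂_2 = (12 − 5) − 7 = 0, and the invariant factors of ∂_2 are all 1, so H_1 ≅ 0.
  H_2: rank ker ∂_2 − rank ∂_3 = (8 − 7) − 0 = 1, and there is no ∂_3, so H_2 ≅ Z.

As a check, the Euler characteristic is 6 − 12 + 8 = 2, which agrees with 1 − 0 + 1 = 2.
(K is a triangulation of the 2-sphere S^2.)

H_0 = Z,  H_1 = 0,  H_2 = Z.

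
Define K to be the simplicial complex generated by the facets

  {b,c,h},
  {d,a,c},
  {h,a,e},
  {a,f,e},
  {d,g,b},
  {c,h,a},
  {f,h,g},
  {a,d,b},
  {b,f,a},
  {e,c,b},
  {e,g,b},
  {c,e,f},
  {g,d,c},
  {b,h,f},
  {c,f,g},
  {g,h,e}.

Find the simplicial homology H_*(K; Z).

H_0 ≅ Z,  H_1 ≅ Z^2,  H_2 ≅ Z.

Take the total order a < b < c < d < e < f < g < h on the vertex set. Then K (dimension 2) consists of the simplices:

  0-simplices (8): a, b, c, d, e, f, g, h
  1-simplices (24): ab, ac, ad, ae, af, ah, bc, bd, be, bf, bg, bh, cd, ce, cf, cg, ch, dg, ef, eg, eh, fg, fh, gh
  2-simplices (16): abd, abf, acd, ach, aef, aeh, bce, bch, bdg, beg, bfh, cdg, cef, cfg, egh, fgh

so the chain groups are C_0 ≅ Z^8, C_1 ≅ Z^24, C_2 ≅ Z^16.

Boundary ∂_1: C_1 → C_0 maps an edge to its endpoints' difference, ∂[p,q] = q − p.
The resulting 8×24 matrix has rank 7, and its Smith normal form has invariant factors (1,1,1,1,1,1,1).

The boundary map ∂_2: C_2 → C_1 acts by ∂[p,q,r] = [q,r] − [p,r] + [p,q]. For instance
  ∂acd = cd − ad + ac,
  ∂bdg = dg − bg + bd.
This gives a 24×16 integer matrix of rank 15; reducing to Smith normal form yields diagonal entries (1,1,1,1,1,1,1,1,1,1,1,1,1,1,1).

Computing H_k = (kernel of ∂_k) / (image of ∂_{k+1}):

  H_0: rank C_0 − rank ∂_1 = 8 − 7 = 1, and the invariant factors of ∂_1 are all 1, so H_0 = Z.
  H_1: rank ker ∂_1 − rank ∂_2 = (24 − 7) − 15 = 2, and the invariant factors of ∂_2 are all 1, so H_1 = Z^2.
  H_2: rank ker ∂_2 − rank ∂_3 = (16 − 15) − 0 = 1, and there is no ∂_3, so H_2 = Z.

As a check, the Euler characteristic is 8 − 24 + 16 = 0, which agrees with 1 − 2 + 1 = 0.
(K is a triangulation of the torus T^2.)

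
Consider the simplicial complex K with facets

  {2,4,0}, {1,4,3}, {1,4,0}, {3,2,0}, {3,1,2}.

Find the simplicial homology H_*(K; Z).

H_0 = Z,  H_1 = Z,  H_2 = 0.

Order the vertices as 0 < 1 < 2 < 3 < 4. Listing each simplex with vertices in this order, K has dimension 2 with simplices:

  0-simplices (5): [0], [1], [2], [3], [4]
  1-simplices (10): [0,1], [0,2], [0,3], [0,4], [1,2], [1,3], [1,4], [2,3], [2,4], [3,4]
  2-simplices (5): [0,1,4], [0,2,3], [0,2,4], [1,2,3], [1,3,4]

Hence C_0 ≅ Z^5, C_1 ≅ Z^10, C_2 ≅ Z^5.

Boundary ∂_1: C_1 → C_0 is given by ∂[p,q] = [q] − [p]. For instance
  ∂[0,1] = [1] − [0].
This gives a 5×10 integer matrix of rank 4; reducing to Smith normal form yields diagonal entries (1,1,1,1).

The boundary map ∂_2: C_2 → C_1 acts by ∂[p,q,r] = [q,r] − [p,r] + [p,q]. For instance
  ∂[0,1,4] = [1,4] − [0,4] + [0,1],
  ∂[0,2,4] = [2,4] − [0,4] + [0,2].
This gives a 10×5 integer matrix of rank 5; reducing to Smith normal form yields diagonal entries (1,1,1,1,1).

Computing H_k = (kernel of ∂_k) / (image of ∂_{k+1}):

  H_0: rank C_0 − rank ∂_1 = 5 − 4 = 1, and the invariant factors of ∂_1 are all 1, so H_0 = Z.
  H_1: rank ker ∂_1 − rank ∂_2 = (10 − 4) − 5 = 1, and the invariant factors of ∂_2 are all 1, so H_1 = Z.
  H_2: rank ker ∂_2 − rank ∂_3 = (5 − 5) − 0 = 0, and there is no ∂_3, so H_2 = 0.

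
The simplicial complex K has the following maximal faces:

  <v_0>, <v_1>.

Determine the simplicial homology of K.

Order the vertices as v_0 < v_1. Listing each simplex with vertices in this order, K has dimension 0 with simplices:

  0-simplices (2): [v_0], [v_1]

so the chain groups are C_0 ≅ Z^2.

Computing H_k = (kernel of ∂_k) / (image of ∂_{k+1}):

  H_0: rank C_0 − rank ∂_1 = 2 − 0 = 2, and there is no ∂_1, so H_0 ≅ Z^2.

H_0 = Z^2.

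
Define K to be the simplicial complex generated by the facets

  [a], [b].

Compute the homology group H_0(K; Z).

Order the vertices as a < b. Listing each simplex with vertices in this order, K has dimension 0 with simplices:

  0-simplices (2): a, b

giving chain groups C_0 ≅ Z^2.

Now H_k = ker ∂_k / im ∂_{k+1}, so:

  H_0: rank C_0 − rank ∂_1 = 2 − 0 = 2, and there is no ∂_1, so H_0 = Z^2.

H_0 = Z^2.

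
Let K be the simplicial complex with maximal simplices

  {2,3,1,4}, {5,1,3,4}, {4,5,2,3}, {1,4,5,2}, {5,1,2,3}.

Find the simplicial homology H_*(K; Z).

H_0 ≅ Z,  H_1 = 0,  H_2 = 0,  H_3 ≅ Z.

Order the vertices as 1 < 2 < 3 < 4 < 5. Listing each simplex with vertices in this order, K has dimension 3 with simplices:

  0-simplices (5): [1], [2], [3], [4], [5]
  1-simplices (10): [1,2], [1,3], [1,4], [1,5], [2,3], [2,4], [2,5], [3,4], [3,5], [4,5]
  2-simplices (10): [1,2,3], [1,2,4], [1,2,5], [1,3,4], [1,3,5], [1,4,5], [2,3,4], [2,3,5], [2,4,5], [3,4,5]
  3-simplices (5): [1,2,3,4], [1,2,3,5], [1,2,4,5], [1,3,4,5], [2,3,4,5]

Hence C_0 ≅ Z^5, C_1 ≅ Z^10, C_2 ≅ Z^10, C_3 ≅ Z^5.

Boundary ∂_1: C_1 → C_0 is given by ∂[p,q] = [q] − [p]. For instance
  ∂[1,5] = [5] − [1].
As a 5×10 matrix over Z this has rank 4, with invariant factors (1,1,1,1).

∂_2: C_2 → C_1 sends each 2-simplex [p,q,r] to [q,r] − [p,r] + [p,q]. For instance
  ∂[2,3,4] = [3,4] − [2,4] + [2,3],
  ∂[1,2,4] = [2,4] − [1,4] + [1,2].
This gives a 10×10 integer matrix of rank 6; reducing to Smith normal form yields diagonal entries (1,1,1,1,1,1).

Boundary ∂_3: C_3 → C_2 sends each 3-simplex σ to the alternating sum Σ_i (−1)^i (σ with its i-th vertex removed). For instance
  ∂[1,2,3,5] = [2,3,5] − [1,3,5] + [1,2,5] − [1,2,3],
  ∂[1,2,4,5] = [2,4,5] − [1,4,5] + [1,2,5] − [1,2,4].
The 10×5 boundary matrix has rank 4 and Smith normal form diag(1,1,1,1).

Reading off H_k = ker ∂_k / im ∂_{k+1}:

  H_0: rank C_0 − rank ∂_1 = 5 − 4 = 1, and the invariant factors of ∂_1 are all 1, so H_0 ≅ Z.
  H_1: rank ker ∂_1 − rank ∂_2 = (10 − 4) − 6 = 0, and the invariant factors of ∂_2 are all 1, so H_1 ≅ 0.
  H_2: rank ker ∂_2 − rank ∂_3 = (10 − 6) − 4 = 0, and the invariant factors of ∂_3 are all 1, so H_2 ≅ 0.
  H_3: rank ker ∂_3 − rank ∂_4 = (5 − 4) − 0 = 1, and there is no ∂_4, so H_3 ≅ Z.

As a check, the Euler characteristic is 5 − 10 + 10 − 5 = 0, which agrees with 1 − 0 + 0 − 1 = 0.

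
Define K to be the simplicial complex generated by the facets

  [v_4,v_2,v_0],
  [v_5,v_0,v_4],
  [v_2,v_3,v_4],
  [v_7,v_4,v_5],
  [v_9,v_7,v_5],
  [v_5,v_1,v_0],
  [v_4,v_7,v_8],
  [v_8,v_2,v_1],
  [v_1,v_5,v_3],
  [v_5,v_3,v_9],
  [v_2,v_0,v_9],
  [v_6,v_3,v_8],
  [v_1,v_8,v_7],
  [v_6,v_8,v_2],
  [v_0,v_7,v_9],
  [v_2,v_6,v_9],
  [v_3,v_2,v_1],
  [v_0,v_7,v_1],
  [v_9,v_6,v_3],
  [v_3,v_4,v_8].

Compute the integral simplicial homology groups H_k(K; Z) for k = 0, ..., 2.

Order the vertices as v_0 < v_1 < v_2 < v_3 < v_4 < v_5 < v_6 < v_7 < v_8 < v_9. Listing each simplex with vertices in this order, K has dimension 2 with simplices:

  0-simplices (10): [v_0], [v_1], [v_2], [v_3], [v_4], [v_5], [v_6], [v_7], [v_8], [v_9]
  1-simplices (30): (30 of them)
  2-simplices (20): (20 of them)

Hence C_0 ≅ Z^10, C_1 ≅ Z^30, C_2 ≅ Z^20.

∂_1: C_1 → C_0 maps an edge to its endpoints' difference, ∂[p,q] = q − p. For instance
  ∂[v_4,v_5] = [v_5] − [v_4].
The resulting 10×30 matrix has rank 9, and its Smith normal form has invariant factors (1,1,1,1,1,1,1,1,1).

∂_2: C_2 → C_1 acts by ∂[p,q,r] = [q,r] − [p,r] + [p,q]. For instance
  ∂[v_3,v_6,v_8] = [v_6,v_8] − [v_3,v_8] + [v_3,v_6],
  ∂[v_4,v_5,v_7] = [v_5,v_7] − [v_4,v_7] + [v_4,v_5].
This gives a 30×20 integer matrix of rank 20; reducing to Smith normal form yields diagonal entries (1,1,1,1,1,1,1,1,1,1,1,1,1,1,1,1,1,1,1,2).

Computing H_k = (kernel of ∂_k) / (image of ∂_{k+1}):

  H_0: rank C_0 − rank ∂_1 = 10 − 9 = 1, and the invariant factors of ∂_1 are all 1, so H_0 ≅ Z.
  H_1: rank ker ∂_1 − rank ∂_2 = (30 − 9) − 20 = 1, and ∂_2 has invariant factor 2 > 1, so H_1 ≅ Z ⊕ Z/2.
  H_2: rank ker ∂_2 − rank ∂_3 = (20 − 20) − 0 = 0, and there is no ∂_3, so H_2 ≅ 0.

H_0 ≅ Z,  H_1 ≅ Z ⊕ Z/2,  H_2 = 0.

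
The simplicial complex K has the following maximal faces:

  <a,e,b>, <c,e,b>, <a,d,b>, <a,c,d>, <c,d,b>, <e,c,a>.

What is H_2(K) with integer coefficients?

H_2 ≅ Z.

Take the total order a < b < c < d < e on the vertex set. Then K (dimension 2) consists of the simplices:

  0-simplices (5): a, b, c, d, e
  1-simplices (9): ab, ac, ad, ae, bc, bd, be, cd, ce
  2-simplices (6): abd, abe, acd, ace, bcd, bce

Hence C_0 ≅ Z^5, C_1 ≅ Z^9, C_2 ≅ Z^6.

Boundary ∂_1: C_1 → C_0 sends each edge [p,q] (with p < q) to q − p. For instance
  ∂be = e − b.
As a 5×9 matrix over Z this has rank 4, with invariant factors (1,1,1,1).

∂_2: C_2 → C_1 maps a triangle to the signed sum of its edges. For instance
  ∂bce = ce − be + bc,
  ∂abe = be − ae + ab.
The resulting 9×6 matrix has rank 5, and its Smith normal form has invariant factors (1,1,1,1,1).

Reading off H_k = ker ∂_k / im ∂_{k+1}:

  H_2: rank ker ∂_2 − rank ∂_3 = (6 − 5) − 0 = 1, and there is no ∂_3, so H_2 = Z.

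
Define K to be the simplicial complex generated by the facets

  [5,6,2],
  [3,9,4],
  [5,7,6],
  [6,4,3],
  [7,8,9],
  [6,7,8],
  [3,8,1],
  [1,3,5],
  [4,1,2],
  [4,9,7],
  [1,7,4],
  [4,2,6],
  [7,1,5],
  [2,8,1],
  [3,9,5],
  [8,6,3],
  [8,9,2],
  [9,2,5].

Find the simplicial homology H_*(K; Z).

Order the vertices as 1 < 2 < 3 < 4 < 5 < 6 < 7 < 8 < 9. Listing each simplex with vertices in this order, K has dimension 2 with simplices:

  0-simplices (9): [1], [2], [3], [4], [5], [6], [7], [8], [9]
  1-simplices (27): (27 of them)
  2-simplices (18): [1,2,4], [1,2,8], [1,3,5], [1,3,8], [1,4,7], [1,5,7], [2,4,6], [2,5,6], [2,5,9], [2,8,9], [3,4,6], [3,4,9], [3,5,9], [3,6,8], [4,7,9], [5,6,7], [6,7,8], [7,8,9]

giving chain groups C_0 ≅ Z^9, C_1 ≅ Z^27, C_2 ≅ Z^18.

Boundary ∂_1: C_1 → C_0 maps an edge to its endpoints' difference, ∂[p,q] = q − p. For instance
  ∂[7,9] = [9] − [7].
The resulting 9×27 matrix has rank 8, and its Smith normal form has invariant factors (1,1,1,1,1,1,1,1).

∂_2: C_2 → C_1 maps a triangle to the signed sum of its edges. For instance
  ∂[3,5,9] = [5,9] − [3,9] + [3,5],
  ∂[2,5,9] = [5,9] − [2,9] + [2,5].
The 27×18 boundary matrix has rank 17 and Smith normal form diag(1,1,1,1,1,1,1,1,1,1,1,1,1,1,1,1,1).

From H_k ≅ ker(∂_k) / im(∂_{k+1}) we obtain:

  H_0: rank C_0 − rank ∂_1 = 9 − 8 = 1, and the invariant factors of ∂_1 are all 1, so H_0 ≅ Z.
  H_1: rank ker ∂_1 − rank ∂_2 = (27 − 8) − 17 = 2, and the invariant factors of ∂_2 are all 1, so H_1 ≅ Z^2.
  H_2: rank ker ∂_2 − rank ∂_3 = (18 − 17) − 0 = 1, and there is no ∂_3, so H_2 ≅ Z.

H_0 = Z,  H_1 = Z^2,  H_2 = Z.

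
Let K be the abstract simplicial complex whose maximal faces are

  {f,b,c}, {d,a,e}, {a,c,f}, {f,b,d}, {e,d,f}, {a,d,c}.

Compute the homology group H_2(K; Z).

Fix the vertex order a < b < c < d < e < f and write every simplex with vertices in increasing order. Then dim K = 2 and the simplices of K are:

  0-simplices (6): a, b, c, d, e, f
  1-simplices (12): ac, ad, ae, af, bc, bd, bf, cd, cf, de, df, ef
  2-simplices (6): acd, acf, ade, bcf, bdf, def

Hence C_0 ≅ Z^6, C_1 ≅ Z^12, C_2 ≅ Z^6.

The boundary map ∂_1: C_1 → C_0 sends each edge [p,q] (with p < q) to q − p.
The resulting 6×12 matrix has rank 5, and its Smith normal form has invariant factors (1,1,1,1,1).

∂_2: C_2 → C_1 sends each 2-simplex [p,q,r] to [q,r] − [p,r] + [p,q]. For instance
  ∂ade = de − ae + ad,
  ∂bdf = df − bf + bd.
This gives a 12×6 integer matrix of rank 6; reducing to Smith normal form yields diagonal entries (1,1,1,1,1,1).

From H_k ≅ ker(∂_k) / im(∂_{k+1}) we obtain:

  H_2: rank ker ∂_2 − rank ∂_3 = (6 − 6) − 0 = 0, and there is no ∂_3, so H_2 ≅ 0.

H_2 = 0.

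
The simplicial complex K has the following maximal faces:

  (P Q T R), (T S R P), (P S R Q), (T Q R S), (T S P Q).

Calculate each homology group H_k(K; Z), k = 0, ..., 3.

Order the vertices as P < Q < R < S < T. Listing each simplex with vertices in this order, K has dimension 3 with simplices:

  0-simplices (5): P, Q, R, S, T
  1-simplices (10): PQ, PR, PS, PT, QR, QS, QT, RS, RT, ST
  2-simplices (10): PQR, PQS, PQT, PRS, PRT, PST, QRS, QRT, QST, RST
  3-simplices (5): PQRS, PQRT, PQST, PRST, QRST

so the chain groups are C_0 ≅ Z^5, C_1 ≅ Z^10, C_2 ≅ Z^10, C_3 ≅ Z^5.

∂_1: C_1 → C_0 is given by ∂[p,q] = [q] − [p]. For instance
  ∂PS = S − P.
The resulting 5×10 matrix has rank 4, and its Smith normal form has invariant factors (1,1,1,1).

The boundary map ∂_2: C_2 → C_1 acts by ∂[p,q,r] = [q,r] − [p,r] + [p,q]. For instance
  ∂PQT = QT − PT + PQ,
  ∂PQR = QR − PR + PQ.
The resulting 10×10 matrix has rank 6, and its Smith normal form has invariant factors (1,1,1,1,1,1).

Boundary ∂_3: C_3 → C_2 sends each 3-simplex σ to the alternating sum Σ_i (−1)^i (σ with its i-th vertex removed). For instance
  ∂PQRT = QRT − PRT + PQT − PQR,
  ∂PQRS = QRS − PRS + PQS − PQR.
This gives a 10×5 integer matrix of rank 4; reducing to Smith normal form yields diagonal entries (1,1,1,1).

Now H_k = ker ∂_k / im ∂_{k+1}, so:

  H_0: rank C_0 − rank ∂_1 = 5 − 4 = 1, and the invariant factors of ∂_1 are all 1, so H_0 = Z.
  H_1: rank ker ∂_1 − rank ∂_2 = (10 − 4) − 6 = 0, and the invariant factors of ∂_2 are all 1, so H_1 = 0.
  H_2: rank ker ∂_2 − rank ∂_3 = (10 − 6) − 4 = 0, and the invariant factors of ∂_3 are all 1, so H_2 = 0.
  H_3: rank ker ∂_3 − rank ∂_4 = (5 − 4) − 0 = 1, and there is no ∂_4, so H_3 = Z.

H_0 ≅ Z,  H_1 = 0,  H_2 = 0,  H_3 ≅ Z.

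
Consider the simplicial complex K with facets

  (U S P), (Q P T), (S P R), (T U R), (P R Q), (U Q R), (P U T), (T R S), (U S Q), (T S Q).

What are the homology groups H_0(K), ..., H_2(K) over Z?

H_0 = Z,  H_1 = Z/2,  H_2 = 0.

We work with the vertex ordering P < Q < R < S < T < U. The simplices of K, each written with vertices in increasing order, are:

  0-simplices (6): P, Q, R, S, T, U
  1-simplices (15): PQ, PR, PS, PT, PU, QR, QS, QT, QU, RS, RT, RU, ST, SU, TU
  2-simplices (10): PQR, PQT, PRS, PSU, PTU, QRU, QST, QSU, RST, RTU

giving chain groups C_0 ≅ Z^6, C_1 ≅ Z^15, C_2 ≅ Z^10.

Boundary ∂_1: C_1 → C_0 maps an edge to its endpoints' difference, ∂[p,q] = q − p.
The 6×15 boundary matrix has rank 5 and Smith normal form diag(1,1,1,1,1).

Boundary ∂_2: C_2 → C_1 acts by ∂[p,q,r] = [q,r] − [p,r] + [p,q]. For instance
  ∂QSU = SU − QU + QS,
  ∂RTU = TU − RU + RT.
The 15×10 boundary matrix has rank 10 and Smith normal form diag(1,1,1,1,1,1,1,1,1,2).

Now H_k = ker ∂_k / im ∂_{k+1}, so:

  H_0: rank C_0 − rank ∂_1 = 6 − 5 = 1, and the invariant factors of ∂_1 are all 1, so H_0 ≅ Z.
  H_1: rank ker ∂_1 − rank ∂_2 = (15 − 5) − 10 = 0, and ∂_2 has invariant factor 2 > 1, so H_1 ≅ Z/2.
  H_2: rank ker ∂_2 − rank ∂_3 = (10 − 10) − 0 = 0, and there is no ∂_3, so H_2 ≅ 0.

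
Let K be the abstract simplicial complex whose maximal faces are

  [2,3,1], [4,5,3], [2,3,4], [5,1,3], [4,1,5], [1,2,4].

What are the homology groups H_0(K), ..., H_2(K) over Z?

Order the vertices as 1 < 2 < 3 < 4 < 5. Listing each simplex with vertices in this order, K has dimension 2 with simplices:

  0-simplices (5): [1], [2], [3], [4], [5]
  1-simplices (9): [1,2], [1,3], [1,4], [1,5], [2,3], [2,4], [3,4], [3,5], [4,5]
  2-simplices (6): [1,2,3], [1,2,4], [1,3,5], [1,4,5], [2,3,4], [3,4,5]

giving chain groups C_0 ≅ Z^5, C_1 ≅ Z^9, C_2 ≅ Z^6.

The boundary map ∂_1: C_1 → C_0 maps an edge to its endpoints' difference, ∂[p,q] = q − p. For instance
  ∂[2,3] = [3] − [2].
The 5×9 boundary matrix has rank 4 and Smith normal form diag(1,1,1,1).

The boundary map ∂_2: C_2 → C_1 sends each 2-simplex [p,q,r] to [q,r] − [p,r] + [p,q]. For instance
  ∂[1,3,5] = [3,5] − [1,5] + [1,3],
  ∂[3,4,5] = [4,5] − [3,5] + [3,4].
As a 9×6 matrix over Z this has rank 5, with invariant factors (1,1,1,1,1).

Computing H_k = (kernel of ∂_k) / (image of ∂_{k+1}):

  H_0: rank C_0 − rank ∂_1 = 5 − 4 = 1, and the invariant factors of ∂_1 are all 1, so H_0 ≅ Z.
  H_1: rank ker ∂_1 − rank ∂_2 = (9 − 4) − 5 = 0, and the invariant factors of ∂_2 are all 1, so H_1 ≅ 0.
  H_2: rank ker ∂_2 − rank ∂_3 = (6 − 5) − 0 = 1, and there is no ∂_3, so H_2 ≅ Z.

As a check, the Euler characteristic is 5 − 9 + 6 = 2, which agrees with 1 − 0 + 1 = 2.
(K is a triangulation of the 2-sphere S^2.)

H_0 ≅ Z,  H_1 = 0,  H_2 ≅ Z.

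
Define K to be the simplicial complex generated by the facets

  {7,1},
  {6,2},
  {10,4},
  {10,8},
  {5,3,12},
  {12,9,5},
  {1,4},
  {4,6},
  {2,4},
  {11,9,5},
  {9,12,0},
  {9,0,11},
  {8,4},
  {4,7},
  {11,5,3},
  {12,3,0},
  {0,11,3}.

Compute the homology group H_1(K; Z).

H_1 ≅ Z^3.

Fix the vertex order 0 < 1 < 2 < 3 < 4 < 5 < 6 < 7 < 8 < 9 < 10 < 11 < 12 and write every simplex with vertices in increasing order. Then dim K = 2 and the simplices of K are:

  0-simplices (13): [0], [1], [2], [3], [4], [5], [6], [7], [8], [9], [10], [11], [12]
  1-simplices (21): [0,3], [0,9], [0,11], [0,12], [1,4], [1,7], [2,4], [2,6], [3,5], [3,11], [3,12], [4,6], [4,7], [4,8], [4,10], [5,9], [5,11], [5,12], [8,10], [9,11], [9,12]
  2-simplices (8): [0,3,11], [0,3,12], [0,9,11], [0,9,12], [3,5,11], [3,5,12], [5,9,11], [5,9,12]

Hence C_0 ≅ Z^13, C_1 ≅ Z^21, C_2 ≅ Z^8.

Boundary ∂_1: C_1 → C_0 is given by ∂[p,q] = [q] − [p].
The resulting 13×21 matrix has rank 11, and its Smith normal form has invariant factors (1,1,1,1,1,1,1,1,1,1,1).

∂_2: C_2 → C_1 maps a triangle to the signed sum of its edges. For instance
  ∂[0,9,11] = [9,11] − [0,11] + [0,9],
  ∂[0,3,11] = [3,11] − [0,11] + [0,3].
This gives a 21×8 integer matrix of rank 7; reducing to Smith normal form yields diagonal entries (1,1,1,1,1,1,1).

Reading off H_k = ker ∂_k / im ∂_{k+1}:

  H_1: rank ker ∂_1 − rank ∂_2 = (21 − 11) − 7 = 3, and the invariant factors of ∂_2 are all 1, so H_1 = Z^3.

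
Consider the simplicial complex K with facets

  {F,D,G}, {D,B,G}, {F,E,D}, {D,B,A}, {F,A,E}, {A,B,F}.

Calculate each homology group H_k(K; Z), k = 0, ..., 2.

K has 6 vertices, 12 edges, 6 triangles.
rank ∂_0 = 0, rank ∂_1 = 5 ⇒ b_0 = 6 − 0 − 5 = 1; all invariant factors of ∂_1 are 1 so no torsion. So H_0 = Z.
rank ∂_1 = 5, rank ∂_2 = 6 ⇒ b_1 = 12 − 5 − 6 = 1; all invariant factors of ∂_2 are 1 so no torsion. So H_1 = Z.
rank ∂_2 = 6, rank ∂_3 = 0 ⇒ b_2 = 6 − 6 − 0 = 0. So H_2 = 0.

H_0 ≅ Z,  H_1 ≅ Z,  H_2 = 0.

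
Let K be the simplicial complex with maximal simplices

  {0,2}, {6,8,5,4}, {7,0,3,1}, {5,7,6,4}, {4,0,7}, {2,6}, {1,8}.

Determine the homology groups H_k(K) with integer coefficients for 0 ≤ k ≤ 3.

H_0 ≅ Z,  H_1 ≅ Z^2,  H_2 = 0,  H_3 = 0.

Order the vertices as 0 < 1 < 2 < 3 < 4 < 5 < 6 < 7 < 8. Listing each simplex with vertices in this order, K has dimension 3 with simplices:

  0-simplices (9): [0], [1], [2], [3], [4], [5], [6], [7], [8]
  1-simplices (19): [0,1], [0,2], [0,3], [0,4], [0,7], [1,3], [1,7], [1,8], [2,6], [3,7], [4,5], [4,6], [4,7], [4,8], [5,6], [5,7], [5,8], [6,7], [6,8]
  2-simplices (12): [0,1,3], [0,1,7], [0,3,7], [0,4,7], [1,3,7], [4,5,6], [4,5,7], [4,5,8], [4,6,7], [4,6,8], [5,6,7], [5,6,8]
  3-simplices (3): [0,1,3,7], [4,5,6,7], [4,5,6,8]

so the chain groups are C_0 ≅ Z^9, C_1 ≅ Z^19, C_2 ≅ Z^12, C_3 ≅ Z^3.

The boundary map ∂_1: C_1 → C_0 is given by ∂[p,q] = [q] − [p].
The 9×19 boundary matrix has rank 8 and Smith normal form diag(1,1,1,1,1,1,1,1).

Boundary ∂_2: C_2 → C_1 sends each 2-simplex [p,q,r] to [q,r] − [p,r] + [p,q]. For instance
  ∂[4,5,8] = [5,8] − [4,8] + [4,5],
  ∂[0,1,7] = [1,7] − [0,7] + [0,1].
The 19×12 boundary matrix has rank 9 and Smith normal form diag(1,1,1,1,1,1,1,1,1).

The boundary map ∂_3: C_3 → C_2 sends each 3-simplex σ to the alternating sum Σ_i (−1)^i (σ with its i-th vertex removed). For instance
  ∂[0,1,3,7] = [1,3,7] − [0,3,7] + [0,1,7] − [0,1,3],
  ∂[4,5,6,8] = [5,6,8] − [4,6,8] + [4,5,8] − [4,5,6].
As a 12×3 matrix over Z this has rank 3, with invariant factors (1,1,1).

From H_k ≅ ker(∂_k) / im(∂_{k+1}) we obtain:

  H_0: rank C_0 − rank ∂_1 = 9 − 8 = 1, and the invariant factors of ∂_1 are all 1, so H_0 = Z.
  H_1: rank ker ∂_1 − rank ∂_2 = (19 − 8) − 9 = 2, and the invariant factors of ∂_2 are all 1, so H_1 = Z^2.
  H_2: rank ker ∂_2 − rank ∂_3 = (12 − 9) − 3 = 0, and the invariant factors of ∂_3 are all 1, so H_2 = 0.
  H_3: rank ker ∂_3 − rank ∂_4 = (3 − 3) − 0 = 0, and there is no ∂_4, so H_3 = 0.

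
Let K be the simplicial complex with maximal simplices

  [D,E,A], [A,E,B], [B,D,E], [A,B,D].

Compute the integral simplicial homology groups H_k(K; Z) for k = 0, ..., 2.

H_0 ≅ Z,  H_1 = 0,  H_2 ≅ Z.

Order the vertices as A < B < D < E. Listing each simplex with vertices in this order, K has dimension 2 with simplices:

  0-simplices (4): A, B, D, E
  1-simplices (6): AB, AD, AE, BD, BE, DE
  2-simplices (4): ABD, ABE, ADE, BDE

Hence C_0 ≅ Z^4, C_1 ≅ Z^6, C_2 ≅ Z^4.

The boundary map ∂_1: C_1 → C_0 sends each edge [p,q] (with p < q) to q − p. For instance
  ∂BD = D − B.
As a 4×6 matrix over Z this has rank 3, with invariant factors (1,1,1).

∂_2: C_2 → C_1 acts by ∂[p,q,r] = [q,r] − [p,r] + [p,q]. For instance
  ∂ADE = DE − AE + AD,
  ∂ABE = BE − AE + AB.
This gives a 6×4 integer matrix of rank 3; reducing to Smith normal form yields diagonal entries (1,1,1).

From H_k ≅ ker(∂_k) / im(∂_{k+1}) we obtain:

  H_0: rank C_0 − rank ∂_1 = 4 − 3 = 1, and the invariant factors of ∂_1 are all 1, so H_0 = Z.
  H_1: rank ker ∂_1 − rank ∂_2 = (6 − 3) − 3 = 0, and the invariant factors of ∂_2 are all 1, so H_1 = 0.
  H_2: rank ker ∂_2 − rank ∂_3 = (4 − 3) − 0 = 1, and there is no ∂_3, so H_2 = Z.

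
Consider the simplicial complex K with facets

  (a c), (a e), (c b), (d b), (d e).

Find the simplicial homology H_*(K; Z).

Take the total order a < b < c < d < e on the vertex set. Then K (dimension 1) consists of the simplices:

  0-simplices (5): a, b, c, d, e
  1-simplices (5): ac, ae, bc, bd, de

giving chain groups C_0 ≅ Z^5, C_1 ≅ Z^5.

Boundary ∂_1: C_1 → C_0 is given by ∂[p,q] = [q] − [p]. For instance
  ∂ac = c − a.
The 5×5 boundary matrix has rank 4 and Smith normal form diag(1,1,1,1).

Computing H_k = (kernel of ∂_k) / (image of ∂_{k+1}):

  H_0: rank C_0 − rank ∂_1 = 5 − 4 = 1, and the invariant factors of ∂_1 are all 1, so H_0 = Z.
  H_1: rank ker ∂_1 − rank ∂_2 = (5 − 4) − 0 = 1, and there is no ∂_2, so H_1 = Z.

As a check, the Euler characteristic is 5 − 5 = 0, which agrees with 1 − 1 = 0.
(K is a triangulation of the circle S^1.)

H_0 = Z,  H_1 = Z.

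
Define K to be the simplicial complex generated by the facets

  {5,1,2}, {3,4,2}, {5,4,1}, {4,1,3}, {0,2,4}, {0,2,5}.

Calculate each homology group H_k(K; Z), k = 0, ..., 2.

H_0 = Z,  H_1 = Z,  H_2 = 0.

Take the total order 0 < 1 < 2 < 3 < 4 < 5 on the vertex set. Then K (dimension 2) consists of the simplices:

  0-simplices (6): [0], [1], [2], [3], [4], [5]
  1-simplices (12): [0,2], [0,4], [0,5], [1,2], [1,3], [1,4], [1,5], [2,3], [2,4], [2,5], [3,4], [4,5]
  2-simplices (6): [0,2,4], [0,2,5], [1,2,5], [1,3,4], [1,4,5], [2,3,4]

Hence C_0 ≅ Z^6, C_1 ≅ Z^12, C_2 ≅ Z^6.

∂_1: C_1 → C_0 is given by ∂[p,q] = [q] − [p]. For instance
  ∂[3,4] = [4] − [3].
The 6×12 boundary matrix has rank 5 and Smith normal form diag(1,1,1,1,1).

The boundary map ∂_2: C_2 → C_1 sends each 2-simplex [p,q,r] to [q,r] − [p,r] + [p,q]. For instance
  ∂[1,3,4] = [3,4] − [1,4] + [1,3],
  ∂[0,2,5] = [2,5] − [0,5] + [0,2].
The 12×6 boundary matrix has rank 6 and Smith normal form diag(1,1,1,1,1,1).

Now H_k = ker ∂_k / im ∂_{k+1}, so:

  H_0: rank C_0 − rank ∂_1 = 6 − 5 = 1, and the invariant factors of ∂_1 are all 1, so H_0 = Z.
  H_1: rank ker ∂_1 − rank ∂_2 = (12 − 5) − 6 = 1, and the invariant factors of ∂_2 are all 1, so H_1 = Z.
  H_2: rank ker ∂_2 − rank ∂_3 = (6 − 6) − 0 = 0, and there is no ∂_3, so H_2 = 0.

As a check, the Euler characteristic is 6 − 12 + 6 = 0, which agrees with 1 − 1 + 0 = 0.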